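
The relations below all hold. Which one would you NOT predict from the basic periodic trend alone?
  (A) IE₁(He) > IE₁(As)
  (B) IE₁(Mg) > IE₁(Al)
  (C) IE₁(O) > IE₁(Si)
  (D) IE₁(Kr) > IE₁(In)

(B)

The general trend: first ionization energy increases across a period and decreases down a group.
(A) He (period 1, group 18) vs As (period 4, group 15): the stated order agrees with the simple trend.
(B) Mg (period 3, group 2) vs Al (period 3, group 13): the stated order contradicts the simple trend.
(C) O (period 2, group 16) vs Si (period 3, group 14): the stated order agrees with the simple trend.
(D) Kr (period 4, group 18) vs In (period 5, group 13): the stated order agrees with the simple trend.
The exception is (B): Al's single 3p electron is easier to remove than one from Mg's filled 3s².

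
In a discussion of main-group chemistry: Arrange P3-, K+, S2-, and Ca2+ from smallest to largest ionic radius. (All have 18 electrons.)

Ca2+ < K+ < S2- < P3-

All of these have 18 electrons, so size is governed by nuclear charge alone: the more protons, the stronger the pull on the same electron cloud, and the smaller the ion.
Nuclear charges: Ca2+ (Z=20), K+ (Z=19), S2- (Z=16), P3- (Z=15).
Smallest to largest: Ca2+ < K+ < S2- < P3-.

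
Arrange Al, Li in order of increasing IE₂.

Al < Li

The second ionization energy removes an electron from the +1 ion. For each element: Al⁺ still has 2 valence electrons; Li⁺ is the bare [He] core.
Core electrons are held far more tightly than valence electrons, so Li tops the IE_2 order.
Tabulated IE_2 (kJ/mol): Al 1817, Li 7298.
So the second ionization energies run Al < Li.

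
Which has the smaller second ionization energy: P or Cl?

IE_2 is the cost of taking one more electron from the +1 cation: P⁺ still has 4 valence electrons; Cl⁺ still has 6 valence electrons.
All are still removing valence electrons, so compare the +1 ions as you would atoms: IE_2 generally rises across a period (higher Z_eff) and falls down a group (larger shell), subject to the usual subshell exceptions.
Valence configurations: P⁺ [Ne]3s²3p², Cl⁺ [Ne]3s²3p⁴.
Approximate IE_2 values (kJ/mol): P 1907, Cl 2298.
Hence IE_2: P < Cl.

P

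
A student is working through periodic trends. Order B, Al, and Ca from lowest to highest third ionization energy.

The third ionization energy removes an electron from the +2 ion. For each element: B²⁺ still has 1 valence electron; Al²⁺ still has 1 valence electron; Ca²⁺ is the bare [Ar] core.
Pulling an electron out of a noble-gas core costs far more than removing a remaining valence electron, so Ca sits at the high end of IE_3.
Valence configurations: B²⁺ [He]2s¹, Al²⁺ [Ne]3s¹.
Tabulated IE_3 (kJ/mol): B 3660, Al 2745, Ca 4912.
Putting it together, IE_3: Al < B < Ca.

Al, B, Ca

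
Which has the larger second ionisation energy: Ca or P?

After 1 electron has been removed, what remains? Ca⁺ still has 1 valence electron; P⁺ still has 4 valence electrons.
All are still removing valence electrons, so compare the +1 ions as you would atoms: IE_2 generally rises across a period (higher Z_eff) and falls down a group (larger shell), subject to the usual subshell exceptions.
Valence configurations: Ca⁺ [Ar]4s¹, P⁺ [Ne]3s²3p².
The numbers (kJ/mol): Ca 1145, P 1907.
Putting it together, IE_2: Ca < P.

P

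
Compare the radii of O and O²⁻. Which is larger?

Forming O²⁻ adds 2 electrons to O. More electron–electron repulsion in the same shell, with unchanged nuclear charge, lets the cloud expand.
An anion is larger than its parent atom: O²⁻ > O.

O²⁻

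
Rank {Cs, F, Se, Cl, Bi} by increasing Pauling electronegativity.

F is in period 2, group 17; Cl is in period 3, group 17; Se is in period 4, group 16; Cs is in period 6, group 1; Bi is in period 6, group 15.
Smaller atoms with higher effective nuclear charge are more electronegative.
Here both period and group differ, so the two effects have to be weighed against each other.
Bi > Cs: Bi lies to the right of Cs in period 6, so the across-period effect alone puts Bi higher.
Se > Bi: both effects reinforce here, so Se is clearly the higher of the two.
Cl > Se: both effects reinforce here, so Cl is clearly the higher of the two.
F > Cl: they share group 17; the group trend gives F the larger value.
Approximate values (Pauling): F 3.98, Cl 3.16, Se 2.55, Cs 0.79, Bi 2.02.
So from lowest to highest: Cs < Bi < Se < Cl < F.

Cs < Bi < Se < Cl < F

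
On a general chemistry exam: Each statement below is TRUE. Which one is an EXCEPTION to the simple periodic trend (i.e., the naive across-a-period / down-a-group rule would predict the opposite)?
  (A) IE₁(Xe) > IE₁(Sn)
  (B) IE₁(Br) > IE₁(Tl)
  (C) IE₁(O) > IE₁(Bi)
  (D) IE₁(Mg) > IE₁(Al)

The general trend: first ionisation energy increases across a period and decreases down a group.
(A) Xe (period 5, group 18) vs Sn (period 5, group 14): the stated order agrees with the simple trend.
(B) Br (period 4, group 17) vs Tl (period 6, group 13): the stated order agrees with the simple trend.
(C) O (period 2, group 16) vs Bi (period 6, group 15): the stated order agrees with the simple trend.
(D) Mg (period 3, group 2) vs Al (period 3, group 13): the stated order contradicts the simple trend.
The exception is (D): Al's single 3p electron is easier to remove than one from Mg's filled 3s².

(D)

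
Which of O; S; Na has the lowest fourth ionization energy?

S

IE_4 is the cost of taking one more electron from the +3 cation: O³⁺ still has 3 valence electrons; S³⁺ still has 3 valence electrons; Na³⁺ is already 2 electrons into the core.
Core electrons are held far more tightly than valence electrons, so Na tops the IE_4 order.
Valence configurations: O³⁺ [He]2s²2p¹, S³⁺ [Ne]3s²3p¹.
Tabulated IE_4 (kJ/mol): O 7469, S 4556, Na 9543.
Hence IE_4: S < O < Na.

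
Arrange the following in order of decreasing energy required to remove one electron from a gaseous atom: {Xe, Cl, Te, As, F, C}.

F, Cl, Xe, C, As, Te

C is in period 2, group 14; F is in period 2, group 17; Cl is in period 3, group 17; As is in period 4, group 15; Te is in period 5, group 16; Xe is in period 5, group 18.
IE₁ increases left→right with effective nuclear charge and decreases top→bottom as the valence shell moves farther out.
These span different periods and groups, so the two trends combine.
As > Te: period and group pull opposite ways; the down-group shift dominates (947 vs 869 kJ/mol).
C > As: period and group pull opposite ways; the down-group shift dominates (1086 vs 947 kJ/mol).
Xe > C: period and group pull opposite ways; the across-period shift dominates (1170 vs 1086 kJ/mol).
Cl > Xe: the two effects oppose for this pair; the down-group effect wins (1251 vs 1170 kJ/mol).
F > Cl: they share group 17; the group trend gives F the larger value.
For reference (kJ/mol): C 1086, F 1681, Cl 1251, As 947, Te 869, Xe 1170.
So from highest to lowest: F > Cl > Xe > C > As > Te.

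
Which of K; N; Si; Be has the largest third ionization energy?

Be

The third ionization energy removes an electron from the +2 ion. For each element: K²⁺ is already 1 electron into the core; N²⁺ still has 3 valence electrons; Si²⁺ still has 2 valence electrons; Be²⁺ is the bare [He] core.
Usually core removal costs more than valence removal, but here the competition is close: a tightly held n=2 valence electron can cost more to remove than an n=3 core electron, so the actual values have to decide it.
Valence configurations: N²⁺ [He]2s²2p¹, Si²⁺ [Ne]3s².
Approximate IE_3 values (kJ/mol): K 4420, N 4578, Si 3232, Be 14849.
So the third ionization energies run Si < K < N < Be.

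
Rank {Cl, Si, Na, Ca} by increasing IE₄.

Si < Cl < Ca < Na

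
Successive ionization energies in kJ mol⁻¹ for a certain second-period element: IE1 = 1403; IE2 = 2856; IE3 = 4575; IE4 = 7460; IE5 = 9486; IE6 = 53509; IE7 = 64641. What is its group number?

Look for the largest jump between consecutive ionization energies: IE6/IE5 ≈ 5.6, far larger than any earlier ratio.
That jump marks the point where a core electron is being removed. So the atom has 5 valence electrons.
A main-group element with 5 valence electrons is in group 15.

Group 15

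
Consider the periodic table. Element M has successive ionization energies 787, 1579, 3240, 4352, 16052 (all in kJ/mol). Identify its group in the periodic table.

Look for the largest jump between consecutive ionization energies: IE5/IE4 ≈ 3.7, far larger than any earlier ratio.
That jump marks the point where a core electron is being removed. So the atom has 4 valence electrons.
A main-group element with 4 valence electrons is in group 14.

Group 14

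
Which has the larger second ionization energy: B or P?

B

IE_2 is the cost of taking one more electron from the +1 cation: B⁺ still has 2 valence electrons; P⁺ still has 4 valence electrons.
All are still removing valence electrons, so compare the +1 ions as you would atoms: IE_2 generally rises across a period (higher Z_eff) and falls down a group (larger shell), subject to the usual subshell exceptions.
Valence configurations: B⁺ [He]2s², P⁺ [Ne]3s²3p².
Tabulated IE_2 (kJ/mol): B 2427, P 1907.
Putting it together, IE_2: P < B.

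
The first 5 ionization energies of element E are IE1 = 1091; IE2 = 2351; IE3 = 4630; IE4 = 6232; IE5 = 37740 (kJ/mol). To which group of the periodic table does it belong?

Group 14

Look for the largest jump between consecutive ionization energies: IE5/IE4 ≈ 6.1, far larger than any earlier ratio.
That jump marks the point where a core electron is being removed. So the atom has 4 valence electrons.
A main-group element with 4 valence electrons is in group 14.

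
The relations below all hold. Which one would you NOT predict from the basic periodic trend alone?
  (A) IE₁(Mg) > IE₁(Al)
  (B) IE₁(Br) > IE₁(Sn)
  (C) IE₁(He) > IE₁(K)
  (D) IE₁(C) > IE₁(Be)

The general trend: first ionization energy increases across a period and decreases down a group.
(A) Mg (period 3, group 2) vs Al (period 3, group 13): the stated order contradicts the simple trend.
(B) Br (period 4, group 17) vs Sn (period 5, group 14): the stated order agrees with the simple trend.
(C) He (period 1, group 18) vs K (period 4, group 1): the stated order agrees with the simple trend.
(D) C (period 2, group 14) vs Be (period 2, group 2): the stated order agrees with the simple trend.
The exception is (A): Al's single 3p electron is easier to remove than one from Mg's filled 3s².

(A)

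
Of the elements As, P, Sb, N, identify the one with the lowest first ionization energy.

N is in period 2, group 15; P is in period 3, group 15; As is in period 4, group 15; Sb is in period 5, group 15.
Removing the outermost electron gets harder across a period and easier down a group.
All are in group 15, so first ionization energy increases up the group.
The lowest first ionization energy among these belongs to Sb.

Sb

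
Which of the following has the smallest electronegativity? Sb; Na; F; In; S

F is in period 2, group 17; Na is in period 3, group 1; S is in period 3, group 16; In is in period 5, group 13; Sb is in period 5, group 15.
Atoms toward the upper right of the periodic table pull bonding electrons most strongly.
Neither a single period nor a single group — weigh both effects.
In > Na: the two effects oppose for this pair; the across-period effect wins (1.78 vs 0.93).
Sb > In: both are in period 5; the period trend gives Sb the larger value.
S > Sb: both effects reinforce here, so S is clearly the higher of the two.
F > S: relative to S, both the across-period and down-group shifts push F's electronegativity up.
Approximate values (Pauling): F 3.98, Na 0.93, S 2.58, In 1.78, Sb 2.05.
The smallest electronegativity among these belongs to Na.

Na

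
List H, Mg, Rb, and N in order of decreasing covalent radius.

Rb > Mg > N > H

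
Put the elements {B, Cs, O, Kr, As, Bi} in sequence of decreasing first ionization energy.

Across a period the outer electron is held more tightly (higher IE₁); down a group it sits in a higher shell, more shielded, and comes off more easily.
Neither a single period nor a single group — weigh both effects.
Bi > Cs: Bi lies to the right of Cs in period 6, so the across-period effect alone puts Bi higher.
B > Bi: period and group pull opposite ways; the down-group shift dominates (801 vs 703 kJ/mol).
As > B: the two effects oppose for this pair; the across-period effect wins (947 vs 801 kJ/mol).
O > As: both effects reinforce here, so O is clearly the higher of the two.
Kr > O: period and group pull opposite ways; the across-period shift dominates (1351 vs 1314 kJ/mol).
Approximate values (kJ/mol): B 801, O 1314, As 947, Kr 1351, Cs 376, Bi 703.
So from highest to lowest: Kr > O > As > B > Bi > Cs.

Kr > O > As > B > Bi > Cs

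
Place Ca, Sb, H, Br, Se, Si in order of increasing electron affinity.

Ca < H < Sb < Si < Se < Br

H is in period 1, group 1; Si is in period 3, group 14; Ca is in period 4, group 2; Se is in period 4, group 16; Br is in period 4, group 17; Sb is in period 5, group 15.
Electron affinity generally becomes more exothermic across a period toward the halogens and less exothermic down a group.
Here both period and group differ, so the two effects have to be weighed against each other.
H > Ca: the two effects oppose for this pair; the down-group effect wins (73 vs 2 kJ/mol).
Sb > H: the two effects oppose for this pair; the across-period effect wins (103 vs 73 kJ/mol).
Si > Sb: period and group pull opposite ways; the down-group shift dominates (134 vs 103 kJ/mol).
Se > Si: period and group pull opposite ways; the across-period shift dominates (195 vs 134 kJ/mol).
Br > Se: Br lies to the right of Se in period 4, so the across-period effect alone puts Br higher.
Approximate values (kJ/mol): H 73, Si 134, Ca 2, Se 195, Br 325, Sb 103.
So from lowest to highest: Ca < H < Sb < Si < Se < Br.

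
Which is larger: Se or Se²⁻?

Forming Se²⁻ adds 2 electrons to Se. More electron–electron repulsion in the same shell, with unchanged nuclear charge, lets the cloud expand.
An anion is larger than its parent atom: Se²⁻ > Se.

Se²⁻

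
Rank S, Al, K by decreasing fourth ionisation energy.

Al > K > S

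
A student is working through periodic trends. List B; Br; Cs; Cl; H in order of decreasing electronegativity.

Cl > Br > H > B > Cs

Atoms toward the upper right of the periodic table pull bonding electrons most strongly.
Neither a single period nor a single group — weigh both effects.
B > Cs: both effects reinforce here, so B is clearly the higher of the two.
H > B: period and group pull opposite ways; the down-group shift dominates (2.20 vs 2.04).
Br > H: period and group pull opposite ways; the across-period shift dominates (2.96 vs 2.20).
Cl > Br: they share group 17; the group trend gives Cl the larger value.
For reference (Pauling): H 2.20, B 2.04, Cl 3.16, Br 2.96, Cs 0.79.
So from highest to lowest: Cl > Br > H > B > Cs.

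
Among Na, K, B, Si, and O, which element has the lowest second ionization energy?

The second ionization energy removes an electron from the +1 ion. For each element: Na⁺ is the bare [Ne] core; K⁺ is the bare [Ar] core; B⁺ still has 2 valence electrons; Si⁺ still has 3 valence electrons; O⁺ still has 5 valence electrons.
Usually core removal costs more than valence removal, but here the competition is close: a tightly held n=2 valence electron can cost more to remove than an n=3 core electron, so the actual values have to decide it.
Valence configurations: B⁺ [He]2s², Si⁺ [Ne]3s²3p¹, O⁺ [He]2s²2p³.
Tabulated IE_2 (kJ/mol): Na 4562, K 3052, B 2427, Si 1577, O 3388.
Putting it together, IE_2: Si < B < K < O < Na.

Si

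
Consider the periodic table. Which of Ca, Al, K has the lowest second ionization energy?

Ca

Consider each +1 ion: Ca⁺ still has 1 valence electron; Al⁺ still has 2 valence electrons; K⁺ is the bare [Ar] core.
Pulling an electron out of a noble-gas core costs far more than removing a remaining valence electron, so K sits at the high end of IE_2.
Valence configurations: Ca⁺ [Ar]4s¹, Al⁺ [Ne]3s².
The numbers (kJ/mol): Ca 1145, Al 1817, K 3052.
Hence IE_2: Ca < Al < K.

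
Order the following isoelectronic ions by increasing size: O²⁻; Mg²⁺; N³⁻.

Mg²⁺, O²⁻, N³⁻

All of these have 10 electrons, so size is governed by nuclear charge alone: the more protons, the stronger the pull on the same electron cloud, and the smaller the ion.
Nuclear charges: Mg²⁺ (Z=12), O²⁻ (Z=8), N³⁻ (Z=7).
Smallest to largest: Mg²⁺ < O²⁻ < N³⁻.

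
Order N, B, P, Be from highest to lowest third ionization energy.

The third ionization energy removes an electron from the +2 ion. For each element: N²⁺ still has 3 valence electrons; B²⁺ still has 1 valence electron; P²⁺ still has 3 valence electrons; Be²⁺ is the bare [He] core.
Breaking into a closed-shell core is much more expensive than removing a leftover valence electron — Be has the largest IE_3 here.
Valence configurations: N²⁺ [He]2s²2p¹, B²⁺ [He]2s¹, P²⁺ [Ne]3s²3p¹.
Approximate IE_3 values (kJ/mol): N 4578, B 3660, P 2914, Be 14849.
Overall IE_3 order: P < B < N < Be.

Be, N, B, P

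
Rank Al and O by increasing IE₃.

Al < O

Consider each +2 ion: Al²⁺ still has 1 valence electron; O²⁺ still has 4 valence electrons.
All are still removing valence electrons, so compare the +2 ions as you would atoms: IE_3 generally rises across a period (higher Z_eff) and falls down a group (larger shell), subject to the usual subshell exceptions.
Valence configurations: Al²⁺ [Ne]3s¹, O²⁺ [He]2s²2p².
Tabulated IE_3 (kJ/mol): Al 2745, O 5300.
Putting it together, IE_3: Al < O.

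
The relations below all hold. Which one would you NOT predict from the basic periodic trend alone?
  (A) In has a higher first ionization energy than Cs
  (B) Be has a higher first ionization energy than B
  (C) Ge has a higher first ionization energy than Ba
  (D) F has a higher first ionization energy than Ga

The general trend: first ionization energy increases across a period and decreases down a group.
(A) In (period 5, group 13) vs Cs (period 6, group 1): the stated order agrees with the simple trend.
(B) Be (period 2, group 2) vs B (period 2, group 13): the stated order contradicts the simple trend.
(C) Ge (period 4, group 14) vs Ba (period 6, group 2): the stated order agrees with the simple trend.
(D) F (period 2, group 17) vs Ga (period 4, group 13): the stated order agrees with the simple trend.
The exception is (B): removing B's lone 2p electron is easier than breaking Be's filled 2s².

(B)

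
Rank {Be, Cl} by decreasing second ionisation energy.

Cl, Be

The second ionization energy removes an electron from the +1 ion. For each element: Be⁺ still has 1 valence electron; Cl⁺ still has 6 valence electrons.
All are still removing valence electrons, so compare the +1 ions as you would atoms: IE_2 generally rises across a period (higher Z_eff) and falls down a group (larger shell), subject to the usual subshell exceptions.
Valence configurations: Be⁺ [He]2s¹, Cl⁺ [Ne]3s²3p⁴.
Approximate IE_2 values (kJ/mol): Be 1757, Cl 2298.
Hence IE_2: Be < Cl.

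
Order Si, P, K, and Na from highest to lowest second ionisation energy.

After 1 electron has been removed, what remains? Si⁺ still has 3 valence electrons; P⁺ still has 4 valence electrons; K⁺ is the bare [Ar] core; Na⁺ is the bare [Ne] core.
Core electrons are held far more tightly than valence electrons, so K and Na top the IE_2 order.
Valence configurations: Si⁺ [Ne]3s²3p¹, P⁺ [Ne]3s²3p².
Approximate IE_2 values (kJ/mol): Si 1577, P 1907, K 3052, Na 4562.
Hence IE_2: Si < P < K < Na.

Na > K > P > Si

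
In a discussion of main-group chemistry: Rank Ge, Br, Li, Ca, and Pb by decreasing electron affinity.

Li is in period 2, group 1; Ca is in period 4, group 2; Ge is in period 4, group 14; Br is in period 4, group 17; Pb is in period 6, group 14.
Electron affinity generally becomes more exothermic across a period toward the halogens and less exothermic down a group.
Here both period and group differ, so the two effects have to be weighed against each other.
Pb > Ca: period and group pull opposite ways; the across-period shift dominates (35 vs 2 kJ/mol).
Li > Pb: period and group pull opposite ways; the down-group shift dominates (60 vs 35 kJ/mol).
Ge > Li: the two effects oppose for this pair; the across-period effect wins (119 vs 60 kJ/mol).
Br > Ge: Br lies to the right of Ge in period 4, so the across-period effect alone puts Br higher.
For reference (kJ/mol): Li 60, Ca 2, Ge 119, Br 325, Pb 35.
So from highest to lowest: Br > Ge > Li > Pb > Ca.

Br > Ge > Li > Pb > Ca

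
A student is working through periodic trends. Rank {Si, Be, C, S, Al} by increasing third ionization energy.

Al < Si < S < C < Be

After 2 electrons have been removed, what remains? Si²⁺ still has 2 valence electrons; Be²⁺ is the bare [He] core; C²⁺ still has 2 valence electrons; S²⁺ still has 4 valence electrons; Al²⁺ still has 1 valence electron.
Core electrons are held far more tightly than valence electrons, so Be tops the IE_3 order.
Valence configurations: Si²⁺ [Ne]3s², C²⁺ [He]2s², S²⁺ [Ne]3s²3p², Al²⁺ [Ne]3s¹.
Tabulated IE_3 (kJ/mol): Si 3232, Be 14849, C 4620, S 3357, Al 2745.
Overall IE_3 order: Al < Si < S < C < Be.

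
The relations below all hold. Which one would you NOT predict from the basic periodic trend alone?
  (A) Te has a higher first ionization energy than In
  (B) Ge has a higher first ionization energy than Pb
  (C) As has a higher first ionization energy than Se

(C)

The general trend: first ionization energy increases across a period and decreases down a group.
(A) Te (period 5, group 16) vs In (period 5, group 13): the stated order agrees with the simple trend.
(B) Ge (period 4, group 14) vs Pb (period 6, group 14): the stated order agrees with the simple trend.
(C) As (period 4, group 15) vs Se (period 4, group 16): the stated order contradicts the simple trend.
The exception is (C): Se (4p⁴) ionizes more easily than half-filled As (4p³).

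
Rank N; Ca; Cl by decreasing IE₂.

The second ionization energy removes an electron from the +1 ion. For each element: N⁺ still has 4 valence electrons; Ca⁺ still has 1 valence electron; Cl⁺ still has 6 valence electrons.
All are still removing valence electrons, so compare the +1 ions as you would atoms: IE_2 generally rises across a period (higher Z_eff) and falls down a group (larger shell), subject to the usual subshell exceptions.
Valence configurations: N⁺ [He]2s²2p², Ca⁺ [Ar]4s¹, Cl⁺ [Ne]3s²3p⁴.
Approximate IE_2 values (kJ/mol): N 2856, Ca 1145, Cl 2298.
Hence IE_2: Ca < Cl < N.

N, Cl, Ca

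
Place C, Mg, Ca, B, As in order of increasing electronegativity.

B is in period 2, group 13; C is in period 2, group 14; Mg is in period 3, group 2; Ca is in period 4, group 2; As is in period 4, group 15.
Atoms toward the upper right of the periodic table pull bonding electrons most strongly.
Neither a single period nor a single group — weigh both effects.
Mg > Ca: Mg sits above Ca in group 2, so the down-group effect alone puts Mg higher.
B > Mg: both effects reinforce here, so B is clearly the higher of the two.
As > B: the two effects oppose for this pair; the across-period effect wins (2.18 vs 2.04).
C > As: the two effects oppose for this pair; the down-group effect wins (2.55 vs 2.18).
Approximate values (Pauling): B 2.04, C 2.55, Mg 1.31, Ca 1.00, As 2.18.
So from lowest to highest: Ca < Mg < B < As < C.

Ca, Mg, B, As, C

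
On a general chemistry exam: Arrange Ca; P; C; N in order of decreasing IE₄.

N, Ca, C, P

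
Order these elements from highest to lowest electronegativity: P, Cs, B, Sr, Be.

P > B > Be > Sr > Cs

Be is in period 2, group 2; B is in period 2, group 13; P is in period 3, group 15; Sr is in period 5, group 2; Cs is in period 6, group 1.
Smaller atoms with higher effective nuclear charge are more electronegative.
These span different periods and groups, so the two trends combine.
Sr > Cs: both effects reinforce here, so Sr is clearly the higher of the two.
Be > Sr: they share group 2; the group trend gives Be the larger value.
B > Be: B lies to the right of Be in period 2, so the across-period effect alone puts B higher.
P > B: period and group pull opposite ways; the across-period shift dominates (2.19 vs 2.04).
Tabulated electronegativity (Pauling): Be 1.57, B 2.04, P 2.19, Sr 0.95, Cs 0.79.
So from highest to lowest: P > B > Be > Sr > Cs.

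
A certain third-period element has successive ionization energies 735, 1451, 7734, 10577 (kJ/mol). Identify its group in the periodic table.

Group 2

Look for the largest jump between consecutive ionization energies: IE3/IE2 ≈ 5.3, far larger than any earlier ratio.
That jump marks the point where a core electron is being removed. So the atom has 2 valence electrons.
A main-group element with 2 valence electrons is in group 2.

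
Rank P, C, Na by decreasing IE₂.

The second ionization energy removes an electron from the +1 ion. For each element: P⁺ still has 4 valence electrons; C⁺ still has 3 valence electrons; Na⁺ is the bare [Ne] core.
Pulling an electron out of a noble-gas core costs far more than removing a remaining valence electron, so Na sits at the high end of IE_2.
Valence configurations: P⁺ [Ne]3s²3p², C⁺ [He]2s²2p¹.
Approximate IE_2 values (kJ/mol): P 1907, C 2353, Na 4562.
Hence IE_2: P < C < Na.

Na > C > P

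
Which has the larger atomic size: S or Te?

Te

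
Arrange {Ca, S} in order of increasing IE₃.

The third ionization energy removes an electron from the +2 ion. For each element: Ca²⁺ is the bare [Ar] core; S²⁺ still has 4 valence electrons.
Breaking into a closed-shell core is much more expensive than removing a leftover valence electron — Ca has the largest IE_3 here.
Approximate IE_3 values (kJ/mol): Ca 4912, S 3357.
Putting it together, IE_3: S < Ca.

S < Ca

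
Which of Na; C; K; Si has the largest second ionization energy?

The second ionization energy removes an electron from the +1 ion. For each element: Na⁺ is the bare [Ne] core; C⁺ still has 3 valence electrons; K⁺ is the bare [Ar] core; Si⁺ still has 3 valence electrons.
Core electrons are held far more tightly than valence electrons, so K and Na top the IE_2 order.
Valence configurations: C⁺ [He]2s²2p¹, Si⁺ [Ne]3s²3p¹.
Approximate IE_2 values (kJ/mol): Na 4562, C 2353, K 3052, Si 1577.
Overall IE_2 order: Si < C < K < Na.

Na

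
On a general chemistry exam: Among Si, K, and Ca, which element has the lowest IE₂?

After 1 electron has been removed, what remains? Si⁺ still has 3 valence electrons; K⁺ is the bare [Ar] core; Ca⁺ still has 1 valence electron.
Pulling an electron out of a noble-gas core costs far more than removing a remaining valence electron, so K sits at the high end of IE_2.
Valence configurations: Si⁺ [Ne]3s²3p¹, Ca⁺ [Ar]4s¹.
The numbers (kJ/mol): Si 1577, K 3052, Ca 1145.
Overall IE_2 order: Ca < Si < K.

Ca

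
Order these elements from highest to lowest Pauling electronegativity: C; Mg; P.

C > P > Mg

Smaller atoms with higher effective nuclear charge are more electronegative.
Neither a single period nor a single group — weigh both effects.
P > Mg: both are in period 3; the period trend gives P the larger value.
C > P: period and group pull opposite ways; the down-group shift dominates (2.55 vs 2.19).
Approximate values (Pauling): C 2.55, Mg 1.31, P 2.19.
So from highest to lowest: C > P > Mg.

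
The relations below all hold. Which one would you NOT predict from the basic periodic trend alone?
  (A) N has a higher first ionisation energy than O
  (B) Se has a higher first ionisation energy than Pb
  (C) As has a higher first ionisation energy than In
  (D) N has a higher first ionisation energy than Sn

The general trend: first ionisation energy increases across a period and decreases down a group.
(A) N (period 2, group 15) vs O (period 2, group 16): the stated order contradicts the simple trend.
(B) Se (period 4, group 16) vs Pb (period 6, group 14): the stated order agrees with the simple trend.
(C) As (period 4, group 15) vs In (period 5, group 13): the stated order agrees with the simple trend.
(D) N (period 2, group 15) vs Sn (period 5, group 14): the stated order agrees with the simple trend.
The exception is (A): pairing an electron in O's 2p⁴ costs repulsion energy, so O ionizes more easily than half-filled N (2p³).

(A)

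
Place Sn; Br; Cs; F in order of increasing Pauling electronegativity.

Cs, Sn, Br, F

F is in period 2, group 17; Br is in period 4, group 17; Sn is in period 5, group 14; Cs is in period 6, group 1.
Electronegativity increases across a period and decreases down a group, tracking effective nuclear charge and atomic size.
Neither a single period nor a single group — weigh both effects.
Sn > Cs: relative to Cs, both the across-period and down-group shifts push Sn's electronegativity up.
Br > Sn: relative to Sn, both the across-period and down-group shifts push Br's electronegativity up.
F > Br: they share group 17; the group trend gives F the larger value.
Tabulated electronegativity (Pauling): F 3.98, Br 2.96, Sn 1.96, Cs 0.79.
So from lowest to highest: Cs < Sn < Br < F.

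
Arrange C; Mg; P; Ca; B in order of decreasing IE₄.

B > Mg > Ca > C > P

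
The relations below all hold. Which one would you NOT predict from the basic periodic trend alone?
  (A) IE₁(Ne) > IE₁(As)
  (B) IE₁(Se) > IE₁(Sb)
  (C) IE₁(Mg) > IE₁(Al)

(C)

The general trend: first ionization energy increases across a period and decreases down a group.
(A) Ne (period 2, group 18) vs As (period 4, group 15): the stated order agrees with the simple trend.
(B) Se (period 4, group 16) vs Sb (period 5, group 15): the stated order agrees with the simple trend.
(C) Mg (period 3, group 2) vs Al (period 3, group 13): the stated order contradicts the simple trend.
The exception is (C): Al's single 3p electron is easier to remove than one from Mg's filled 3s².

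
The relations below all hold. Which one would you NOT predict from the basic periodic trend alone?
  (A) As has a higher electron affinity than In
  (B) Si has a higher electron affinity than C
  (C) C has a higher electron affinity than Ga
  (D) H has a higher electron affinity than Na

The general trend: electron affinity increases across a period and decreases down a group.
(A) As (period 4, group 15) vs In (period 5, group 13): the stated order agrees with the simple trend.
(B) Si (period 3, group 14) vs C (period 2, group 14): the stated order contradicts the simple trend.
(C) C (period 2, group 14) vs Ga (period 4, group 13): the stated order agrees with the simple trend.
(D) H (period 1, group 1) vs Na (period 3, group 1): the stated order agrees with the simple trend.
The exception is (B): Si's larger, more diffuse 3p orbitals accept an added electron slightly more readily than C's compact 2p.

(B)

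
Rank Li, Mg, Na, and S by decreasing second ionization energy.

The second ionization energy removes an electron from the +1 ion. For each element: Li⁺ is the bare [He] core; Mg⁺ still has 1 valence electron; Na⁺ is the bare [Ne] core; S⁺ still has 5 valence electrons.
Pulling an electron out of a noble-gas core costs far more than removing a remaining valence electron, so Na and Li sit at the high end of IE_2.
Valence configurations: Mg⁺ [Ne]3s¹, S⁺ [Ne]3s²3p³.
Approximate IE_2 values (kJ/mol): Li 7298, Mg 1451, Na 4562, S 2252.
Hence IE_2: Mg < S < Na < Li.

Li, Na, S, Mg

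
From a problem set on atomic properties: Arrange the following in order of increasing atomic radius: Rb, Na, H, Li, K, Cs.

H, Li, Na, K, Rb, Cs

H is in period 1, group 1; Li is in period 2, group 1; Na is in period 3, group 1; K is in period 4, group 1; Rb is in period 5, group 1; Cs is in period 6, group 1.
Atomic radius shrinks across a period as nuclear charge pulls the same shell inward, and grows down a group as new shells are added.
All are in group 1, so atomic radius increases down the group.
So from smallest to largest: H < Li < Na < K < Rb < Cs.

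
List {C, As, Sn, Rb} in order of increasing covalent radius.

C, As, Sn, Rb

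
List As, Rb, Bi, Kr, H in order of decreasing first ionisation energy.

H is in period 1, group 1; As is in period 4, group 15; Kr is in period 4, group 18; Rb is in period 5, group 1; Bi is in period 6, group 15.
Across a period the outer electron is held more tightly (higher IE₁); down a group it sits in a higher shell, more shielded, and comes off more easily.
Neither a single period nor a single group — weigh both effects.
Bi > Rb: period and group pull opposite ways; the across-period shift dominates (703 vs 403 kJ/mol).
As > Bi: As sits above Bi in group 15, so the down-group effect alone puts As higher.
H > As: the two effects oppose for this pair; the down-group effect wins (1312 vs 947 kJ/mol).
Kr > H: the two effects oppose for this pair; the across-period effect wins (1351 vs 1312 kJ/mol).
Tabulated first ionization energy (kJ/mol): H 1312, As 947, Kr 1351, Rb 403, Bi 703.
So from highest to lowest: Kr > H > As > Bi > Rb.

Kr, H, As, Bi, Rb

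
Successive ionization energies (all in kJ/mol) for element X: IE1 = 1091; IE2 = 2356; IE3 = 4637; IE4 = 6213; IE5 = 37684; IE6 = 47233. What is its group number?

Group 14

Look for the largest jump between consecutive ionization energies: IE5/IE4 ≈ 6.1, far larger than any earlier ratio.
That jump marks the point where a core electron is being removed. So the atom has 4 valence electrons.
A main-group element with 4 valence electrons is in group 14.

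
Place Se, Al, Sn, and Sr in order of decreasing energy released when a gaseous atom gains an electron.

Se, Sn, Al, Sr

Al is in period 3, group 13; Se is in period 4, group 16; Sr is in period 5, group 2; Sn is in period 5, group 14.
Atoms with high Z_eff and room in the valence shell (especially the halogens) have the most exothermic electron affinities.
Neither a single period nor a single group — weigh both effects.
Al > Sr: relative to Sr, both the across-period and down-group shifts push Al's electron affinity up.
Sn > Al: the two effects oppose for this pair; the across-period effect wins (107 vs 42 kJ/mol).
Se > Sn: relative to Sn, both the across-period and down-group shifts push Se's electron affinity up.
Tabulated electron affinity (kJ/mol): Al 42, Se 195, Sr 5, Sn 107.
So from highest to lowest: Se > Sn > Al > Sr.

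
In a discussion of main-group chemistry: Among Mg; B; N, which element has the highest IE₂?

Consider each +1 ion: Mg⁺ still has 1 valence electron; B⁺ still has 2 valence electrons; N⁺ still has 4 valence electrons.
All are still removing valence electrons, so compare the +1 ions as you would atoms: IE_2 generally rises across a period (higher Z_eff) and falls down a group (larger shell), subject to the usual subshell exceptions.
Valence configurations: Mg⁺ [Ne]3s¹, B⁺ [He]2s², N⁺ [He]2s²2p².
The numbers (kJ/mol): Mg 1451, B 2427, N 2856.
So the second ionization energies run Mg < B < N.

N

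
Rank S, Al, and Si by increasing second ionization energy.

Si < Al < S

After 1 electron has been removed, what remains? S⁺ still has 5 valence electrons; Al⁺ still has 2 valence electrons; Si⁺ still has 3 valence electrons.
All are still removing valence electrons, so compare the +1 ions as you would atoms: IE_2 generally rises across a period (higher Z_eff) and falls down a group (larger shell), subject to the usual subshell exceptions.
Valence configurations: S⁺ [Ne]3s²3p³, Al⁺ [Ne]3s², Si⁺ [Ne]3s²3p¹.
Si⁺ loses a lone 3p electron whereas Al⁺ must break into a filled 3s² pair, so IE_2(Al) > IE_2(Si) even though Si has the higher nuclear charge.
The numbers (kJ/mol): S 2252, Al 1817, Si 1577.
So the second ionization energies run Si < Al < S.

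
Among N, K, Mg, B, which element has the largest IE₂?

K

After 1 electron has been removed, what remains? N⁺ still has 4 valence electrons; K⁺ is the bare [Ar] core; Mg⁺ still has 1 valence electron; B⁺ still has 2 valence electrons.
Core electrons are held far more tightly than valence electrons, so K tops the IE_2 order.
Valence configurations: N⁺ [He]2s²2p², Mg⁺ [Ne]3s¹, B⁺ [He]2s².
Approximate IE_2 values (kJ/mol): N 2856, K 3052, Mg 1451, B 2427.
So the second ionization energies run Mg < B < N < K.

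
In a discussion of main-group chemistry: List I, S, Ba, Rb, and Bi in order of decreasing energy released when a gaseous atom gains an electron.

I, S, Bi, Rb, Ba

S is in period 3, group 16; Rb is in period 5, group 1; I is in period 5, group 17; Ba is in period 6, group 2; Bi is in period 6, group 15.
Adding an electron releases more energy for atoms nearer the top right (short of the noble gases).
Here both period and group differ, so the two effects have to be weighed against each other.
Rb > Ba: the two effects oppose for this pair; the down-group effect wins (47 vs 14 kJ/mol).
Bi > Rb: the two effects oppose for this pair; the across-period effect wins (91 vs 47 kJ/mol).
S > Bi: relative to Bi, both the across-period and down-group shifts push S's electron affinity up.
I > S: the two effects oppose for this pair; the across-period effect wins (295 vs 200 kJ/mol).
Tabulated electron affinity (kJ/mol): S 200, Rb 47, I 295, Ba 14, Bi 91.
So from highest to lowest: I > S > Bi > Rb > Ba.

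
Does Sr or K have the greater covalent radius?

K

K is in period 4, group 1; Sr is in period 5, group 2.
Moving right in a period, electrons are added to the same shell under a stronger nuclear pull, so atoms get smaller; moving down, a new shell is opened and atoms get larger.
These sit on a diagonal, where the across-period and down-group effects partly cancel.
K > Sr: the two effects oppose for this pair; the across-period effect wins (196 vs 185 pm).
Tabulated atomic radius (pm): K 196, Sr 185.
So K has the greater covalent radius (K > Sr).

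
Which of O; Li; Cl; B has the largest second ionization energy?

IE_2 is the cost of taking one more electron from the +1 cation: O⁺ still has 5 valence electrons; Li⁺ is the bare [He] core; Cl⁺ still has 6 valence electrons; B⁺ still has 2 valence electrons.
Breaking into a closed-shell core is much more expensive than removing a leftover valence electron — Li has the largest IE_2 here.
Valence configurations: O⁺ [He]2s²2p³, Cl⁺ [Ne]3s²3p⁴, B⁺ [He]2s².
The numbers (kJ/mol): O 3388, Li 7298, Cl 2298, B 2427.
Overall IE_2 order: Cl < B < O < Li.

Li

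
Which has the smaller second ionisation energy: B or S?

The second ionization energy removes an electron from the +1 ion. For each element: B⁺ still has 2 valence electrons; S⁺ still has 5 valence electrons.
All are still removing valence electrons, so compare the +1 ions as you would atoms: IE_2 generally rises across a period (higher Z_eff) and falls down a group (larger shell), subject to the usual subshell exceptions.
Valence configurations: B⁺ [He]2s², S⁺ [Ne]3s²3p³.
Tabulated IE_2 (kJ/mol): B 2427, S 2252.
So the second ionization energies run S < B.

S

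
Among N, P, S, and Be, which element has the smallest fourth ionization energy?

S

IE_4 is the cost of taking one more electron from the +3 cation: N³⁺ still has 2 valence electrons; P³⁺ still has 2 valence electrons; S³⁺ still has 3 valence electrons; Be³⁺ is already 1 electron into the core.
Core electrons are held far more tightly than valence electrons, so Be tops the IE_4 order.
Valence configurations: N³⁺ [He]2s², P³⁺ [Ne]3s², S³⁺ [Ne]3s²3p¹.
S³⁺ loses a lone 3p electron whereas P³⁺ must break into a filled 3s² pair, so IE_4(P) > IE_4(S) even though S has the higher nuclear charge.
Approximate IE_4 values (kJ/mol): N 7475, P 4964, S 4556, Be 21007.
Putting it together, IE_4: S < P < N < Be.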